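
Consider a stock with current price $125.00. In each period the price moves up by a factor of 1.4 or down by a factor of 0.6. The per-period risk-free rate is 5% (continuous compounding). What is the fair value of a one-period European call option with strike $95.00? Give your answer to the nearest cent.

$42.93

Risk-neutral probability p = (e^0.05 − 0.6)/(1.4 − 0.6) = 0.4513/0.8000 = 0.5641
Terminal stock prices: S_u = 175, S_d = 75
Terminal payoffs (S − K): max(80, 0) = 80, max(-20, 0) = 0
Node 0 (S = 125): V_0 = e^(−0.05)·[0.5641·80.0000 + 0.4359·0.0000] = 42.9262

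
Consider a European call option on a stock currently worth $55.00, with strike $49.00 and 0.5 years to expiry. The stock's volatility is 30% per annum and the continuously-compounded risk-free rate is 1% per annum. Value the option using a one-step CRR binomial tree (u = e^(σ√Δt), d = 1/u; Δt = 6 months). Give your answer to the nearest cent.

CRR parameters: u = e^(σ√Δt) = e^(0.3·√0.5) = 1.2363, d = 1/u = 0.8089
Per-period rate: rΔt = 0.01·0.5 = 0.005, so R = e^0.005 = 1.0050
Risk-neutral probability p = (e^0.005 − 0.8089)/(1.2363 − 0.8089) = 0.1962/0.4275 = 0.4589
Terminal stock prices: S_u = 68, S_d = 44.49
Terminal payoffs (S − K): max(19, 0) = 19, max(-4.513, 0) = 0
Node 0 (S = 55): V_0 = e^(−0.005)·[0.4589·18.9971 + 0.5411·0.0000] = 8.6741

$8.67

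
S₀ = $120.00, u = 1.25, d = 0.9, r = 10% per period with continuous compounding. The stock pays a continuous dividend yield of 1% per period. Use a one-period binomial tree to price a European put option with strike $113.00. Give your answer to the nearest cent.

Per-period risk-free factor R = e^0.1 = 1.1052; dividend-adjusted growth = e^(0.1−0.01) = 1.0942.
Risk-neutral probability p = (1.0942 − 0.9)/(1.25 − 0.9) = 0.1942/0.3500 = 0.5548
Terminal stock prices: S_u = 150, S_d = 108
Terminal payoffs (K − S): max(-37, 0) = 0, max(5, 0) = 5
Node 0 (S = 120): V_0 = e^(−0.1)·[0.5548·0.0000 + 0.4452·5.0000] = 2.0142

$2.01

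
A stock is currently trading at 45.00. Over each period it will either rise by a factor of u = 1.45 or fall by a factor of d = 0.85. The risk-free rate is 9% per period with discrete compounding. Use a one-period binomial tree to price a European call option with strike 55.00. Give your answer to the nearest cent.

3.76

Risk-neutral probability p = (1 + 0.09 − 0.85)/(1.45 − 0.85) = 0.2400/0.6000 = 0.4000
Terminal stock prices: S_u = 65.25, S_d = 38.25
Terminal payoffs (S − K): max(10.25, 0) = 10.25, max(-16.75, 0) = 0
Node 0 (S = 45): V_0 = 1/1.09·[0.4000·10.2500 + 0.6000·0.0000] = 3.7615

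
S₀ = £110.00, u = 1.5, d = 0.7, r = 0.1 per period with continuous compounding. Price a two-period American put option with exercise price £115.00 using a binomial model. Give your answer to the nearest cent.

Risk-neutral probability p = (e^0.1 − 0.7)/(1.5 − 0.7) = 0.4052/0.8000 = 0.5065
Terminal stock prices: S_uu = 247.5, S_ud = 115.5, S_dd = 53.9
Terminal payoffs (K − S): max(-132.5, 0) = 0, max(-0.5, 0) = 0, max(61.1, 0) = 61.1
Node u (S = 165): continuation = e^(−0.1)·[0.5065·0.0000 + 0.4935·0.0000] = 0.0000; exercise value = 0.0000 ≤ continuation, so V_u = 0.0000
Node d (S = 77): continuation = e^(−0.1)·[0.5065·0.0000 + 0.4935·61.1000] = 27.2854; exercise value = 38.0000 > continuation, so V_d = 38.0000 (exercise)
Node 0 (S = 110): continuation = e^(−0.1)·[0.5065·0.0000 + 0.4935·38.0000] = 16.9697; exercise value = 5.0000 ≤ continuation, so V_0 = 16.9697

£16.97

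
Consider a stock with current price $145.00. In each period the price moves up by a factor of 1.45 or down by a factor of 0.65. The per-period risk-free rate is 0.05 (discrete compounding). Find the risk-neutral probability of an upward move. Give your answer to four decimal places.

Risk-neutral probability p = (1 + 0.05 − 0.65)/(1.45 − 0.65) = 0.4000/0.8000 = 0.5000

p = 0.5000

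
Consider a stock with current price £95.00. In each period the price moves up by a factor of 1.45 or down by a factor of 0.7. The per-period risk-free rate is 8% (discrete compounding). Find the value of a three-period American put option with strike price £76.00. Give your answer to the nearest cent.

Risk-neutral probability p = (1 + 0.08 − 0.7)/(1.45 − 0.7) = 0.3800/0.7500 = 0.5067
Terminal stock prices: S_uuu = 289.6, S_uud = 139.8, S_udd = 67.5, S_ddd = 32.58
Terminal payoffs (K − S): max(-213.6, 0) = 0, max(-63.82, 0) = 0, max(8.503, 0) = 8.503, max(43.42, 0) = 43.42
Node uu (S = 199.7): continuation = 1/1.08·[0.5067·0.0000 + 0.4933·0.0000] = 0.0000; exercise value = 0.0000 ≤ continuation, so V_uu = 0.0000
Node ud (S = 96.42): continuation = 1/1.08·[0.5067·0.0000 + 0.4933·8.5025] = 3.8839; exercise value = 0.0000 ≤ continuation, so V_ud = 3.8839
Node dd (S = 46.55): continuation = 1/1.08·[0.5067·8.5025 + 0.4933·43.4150] = 23.8204; exercise value = 29.4500 > continuation, so V_dd = 29.4500 (exercise)
Node u (S = 137.8): continuation = 1/1.08·[0.5067·0.0000 + 0.4933·3.8839] = 1.7741; exercise value = 0.0000 ≤ continuation, so V_u = 1.7741
Node d (S = 66.5): continuation = 1/1.08·[0.5067·3.8839 + 0.4933·29.4500] = 15.2745; exercise value = 9.5000 ≤ continuation, so V_d = 15.2745
Node 0 (S = 95): continuation = 1/1.08·[0.5067·1.7741 + 0.4933·15.2745] = 7.8096; exercise value = 0.0000 ≤ continuation, so V_0 = 7.8096

£7.81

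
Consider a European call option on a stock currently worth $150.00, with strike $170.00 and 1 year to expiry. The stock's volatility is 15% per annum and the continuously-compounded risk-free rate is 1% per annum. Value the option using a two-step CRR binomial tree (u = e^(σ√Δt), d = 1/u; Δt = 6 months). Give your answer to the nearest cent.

CRR parameters: u = e^(σ√Δt) = e^(0.15·√0.5) = 1.1119, d = 1/u = 0.8994
Per-period rate: rΔt = 0.01·0.5 = 0.005, so R = e^0.005 = 1.0050
Risk-neutral probability p = (e^0.005 − 0.8994)/(1.1119 − 0.8994) = 0.1056/0.2125 = 0.4971
Terminal stock prices: S_uu = 185.4, S_ud = 150, S_dd = 121.3
Terminal payoffs (S − K): max(15.45, 0) = 15.45, max(-20, 0) = 0, max(-48.67, 0) = 0
Node u (S = 166.8): V_u = e^(−0.005)·[0.4971·15.4467 + 0.5029·0.0000] = 7.6401
Node d (S = 134.9): V_d = e^(−0.005)·[0.4971·0.0000 + 0.5029·0.0000] = 0.0000
Node 0 (S = 150): V_0 = e^(−0.005)·[0.4971·7.6401 + 0.5029·0.0000] = 3.7789

$3.78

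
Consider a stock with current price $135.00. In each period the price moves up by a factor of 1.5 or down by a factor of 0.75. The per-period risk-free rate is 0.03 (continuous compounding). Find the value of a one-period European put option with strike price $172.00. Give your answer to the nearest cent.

Risk-neutral probability p = (e^0.03 − 0.75)/(1.5 − 0.75) = 0.2805/0.7500 = 0.3739
Terminal stock prices: S_u = 202.5, S_d = 101.2
Terminal payoffs (K − S): max(-30.5, 0) = 0, max(70.75, 0) = 70.75
Node 0 (S = 135): V_0 = e^(−0.03)·[0.3739·0.0000 + 0.6261·70.7500] = 42.9847

$42.98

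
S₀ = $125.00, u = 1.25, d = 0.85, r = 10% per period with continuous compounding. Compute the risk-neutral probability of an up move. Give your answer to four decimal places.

p = 0.6379

Risk-neutral probability p = (e^0.1 − 0.85)/(1.25 − 0.85) = 0.2552/0.4000 = 0.6379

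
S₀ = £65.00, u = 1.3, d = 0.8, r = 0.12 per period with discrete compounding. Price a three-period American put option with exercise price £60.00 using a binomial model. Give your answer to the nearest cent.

£2.92

Risk-neutral probability p = (1 + 0.12 − 0.8)/(1.3 − 0.8) = 0.3200/0.5000 = 0.6400
Terminal stock prices: S_uuu = 142.8, S_uud = 87.88, S_udd = 54.08, S_ddd = 33.28
Terminal payoffs (K − S): max(-82.81, 0) = 0, max(-27.88, 0) = 0, max(5.92, 0) = 5.92, max(26.72, 0) = 26.72
Node uu (S = 109.9): continuation = 1/1.12·[0.6400·0.0000 + 0.3600·0.0000] = 0.0000; exercise value = 0.0000 ≤ continuation, so V_uu = 0.0000
Node ud (S = 67.6): continuation = 1/1.12·[0.6400·0.0000 + 0.3600·5.9200] = 1.9029; exercise value = 0.0000 ≤ continuation, so V_ud = 1.9029
Node dd (S = 41.6): continuation = 1/1.12·[0.6400·5.9200 + 0.3600·26.7200] = 11.9714; exercise value = 18.4000 > continuation, so V_dd = 18.4000 (exercise)
Node u (S = 84.5): continuation = 1/1.12·[0.6400·0.0000 + 0.3600·1.9029] = 0.6116; exercise value = 0.0000 ≤ continuation, so V_u = 0.6116
Node d (S = 52): continuation = 1/1.12·[0.6400·1.9029 + 0.3600·18.4000] = 7.0016; exercise value = 8.0000 > continuation, so V_d = 8.0000 (exercise)
Node 0 (S = 65): continuation = 1/1.12·[0.6400·0.6116 + 0.3600·8.0000] = 2.9209; exercise value = 0.0000 ≤ continuation, so V_0 = 2.9209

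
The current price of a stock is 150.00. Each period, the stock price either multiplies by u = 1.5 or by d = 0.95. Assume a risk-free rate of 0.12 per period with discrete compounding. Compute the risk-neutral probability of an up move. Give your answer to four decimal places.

Risk-neutral probability p = (1 + 0.12 − 0.95)/(1.5 − 0.95) = 0.1700/0.5500 = 0.3091

p = 0.3091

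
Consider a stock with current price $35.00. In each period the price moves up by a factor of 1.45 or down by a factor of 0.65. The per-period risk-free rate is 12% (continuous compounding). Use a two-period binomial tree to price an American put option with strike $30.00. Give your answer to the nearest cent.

Risk-neutral probability p = (e^0.12 − 0.65)/(1.45 − 0.65) = 0.4775/0.8000 = 0.5969
Terminal stock prices: S_uu = 73.59, S_ud = 32.99, S_dd = 14.79
Terminal payoffs (K − S): max(-43.59, 0) = 0, max(-2.988, 0) = 0, max(15.21, 0) = 15.21
Node u (S = 50.75): continuation = e^(−0.12)·[0.5969·0.0000 + 0.4031·0.0000] = 0.0000; exercise value = 0.0000 ≤ continuation, so V_u = 0.0000
Node d (S = 22.75): continuation = e^(−0.12)·[0.5969·0.0000 + 0.4031·15.2125] = 5.4391; exercise value = 7.2500 > continuation, so V_d = 7.2500 (exercise)
Node 0 (S = 35): continuation = e^(−0.12)·[0.5969·0.0000 + 0.4031·7.2500] = 2.5922; exercise value = 0.0000 ≤ continuation, so V_0 = 2.5922

$2.59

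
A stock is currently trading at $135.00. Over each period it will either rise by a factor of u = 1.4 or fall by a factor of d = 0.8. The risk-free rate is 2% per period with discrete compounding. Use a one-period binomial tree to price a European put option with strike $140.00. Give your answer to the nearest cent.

Risk-neutral probability p = (1 + 0.02 − 0.8)/(1.4 − 0.8) = 0.2200/0.6000 = 0.3667
Terminal stock prices: S_u = 189, S_d = 108
Terminal payoffs (K − S): max(-49, 0) = 0, max(32, 0) = 32
Node 0 (S = 135): V_0 = 1/1.02·[0.3667·0.0000 + 0.6333·32.0000] = 19.8693

$19.87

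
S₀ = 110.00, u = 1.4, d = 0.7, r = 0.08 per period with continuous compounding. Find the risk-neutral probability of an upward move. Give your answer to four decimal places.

Risk-neutral probability p = (e^0.08 − 0.7)/(1.4 − 0.7) = 0.3833/0.7000 = 0.5476

p = 0.5476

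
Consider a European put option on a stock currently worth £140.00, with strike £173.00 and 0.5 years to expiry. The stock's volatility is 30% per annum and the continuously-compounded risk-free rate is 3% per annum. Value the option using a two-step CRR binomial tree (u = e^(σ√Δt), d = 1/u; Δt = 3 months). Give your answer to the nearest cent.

CRR parameters: u = e^(σ√Δt) = e^(0.3·√0.25) = 1.1618, d = 1/u = 0.8607
Per-period rate: rΔt = 0.03·0.25 = 0.0075, so R = e^0.0075 = 1.0075
Risk-neutral probability p = (e^0.0075 − 0.8607)/(1.1618 − 0.8607) = 0.1468/0.3011 = 0.4876
Terminal stock prices: S_uu = 189, S_ud = 140, S_dd = 103.7
Terminal payoffs (K − S): max(-15.98, 0) = 0, max(33, 0) = 33, max(69.29, 0) = 69.29
Node u (S = 162.7): V_u = e^(−0.0075)·[0.4876·0.0000 + 0.5124·33.0000] = 16.7838
Node d (S = 120.5): V_d = e^(−0.0075)·[0.4876·33.0000 + 0.5124·69.2854] = 51.2082
Node 0 (S = 140): V_0 = e^(−0.0075)·[0.4876·16.7838 + 0.5124·51.2082] = 34.1667

£34.17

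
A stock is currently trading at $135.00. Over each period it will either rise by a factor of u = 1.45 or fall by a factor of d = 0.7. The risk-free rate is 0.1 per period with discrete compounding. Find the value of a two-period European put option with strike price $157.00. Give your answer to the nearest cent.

$24.57

Risk-neutral probability p = (1 + 0.1 − 0.7)/(1.45 − 0.7) = 0.4000/0.7500 = 0.5333
Terminal stock prices: S_uu = 283.8, S_ud = 137, S_dd = 66.15
Terminal payoffs (K − S): max(-126.8, 0) = 0, max(19.98, 0) = 19.98, max(90.85, 0) = 90.85
Node u (S = 195.8): V_u = 1/1.1·[0.5333·0.0000 + 0.4667·19.9750] = 8.4742
Node d (S = 94.5): V_d = 1/1.1·[0.5333·19.9750 + 0.4667·90.8500] = 48.2273
Node 0 (S = 135): V_0 = 1/1.1·[0.5333·8.4742 + 0.4667·48.2273] = 24.5688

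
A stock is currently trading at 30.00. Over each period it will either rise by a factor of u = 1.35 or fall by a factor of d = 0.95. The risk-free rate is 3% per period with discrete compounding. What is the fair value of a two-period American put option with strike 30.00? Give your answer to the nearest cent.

Risk-neutral probability p = (1 + 0.03 − 0.95)/(1.35 − 0.95) = 0.0800/0.4000 = 0.2000
Terminal stock prices: S_uu = 54.68, S_ud = 38.48, S_dd = 27.07
Terminal payoffs (K − S): max(-24.68, 0) = 0, max(-8.475, 0) = 0, max(2.925, 0) = 2.925
Node u (S = 40.5): continuation = 1/1.03·[0.2000·0.0000 + 0.8000·0.0000] = 0.0000; exercise value = 0.0000 ≤ continuation, so V_u = 0.0000
Node d (S = 28.5): continuation = 1/1.03·[0.2000·0.0000 + 0.8000·2.9250] = 2.2718; exercise value = 1.5000 ≤ continuation, so V_d = 2.2718
Node 0 (S = 30): continuation = 1/1.03·[0.2000·0.0000 + 0.8000·2.2718] = 1.7645; exercise value = 0.0000 ≤ continuation, so V_0 = 1.7645

1.76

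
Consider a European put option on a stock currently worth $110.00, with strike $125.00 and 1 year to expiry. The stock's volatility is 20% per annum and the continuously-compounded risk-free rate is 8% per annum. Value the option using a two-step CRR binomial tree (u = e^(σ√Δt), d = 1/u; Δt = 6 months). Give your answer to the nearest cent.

CRR parameters: u = e^(σ√Δt) = e^(0.2·√0.5) = 1.1519, d = 1/u = 0.8681
Per-period rate: rΔt = 0.08·0.5 = 0.04, so R = e^0.04 = 1.0408
Risk-neutral probability p = (e^0.04 − 0.8681)/(1.1519 − 0.8681) = 0.1727/0.2838 = 0.6085
Terminal stock prices: S_uu = 146, S_ud = 110, S_dd = 82.9
Terminal payoffs (K − S): max(-20.96, 0) = 0, max(15, 0) = 15, max(42.1, 0) = 42.1
Node u (S = 126.7): V_u = e^(−0.04)·[0.6085·0.0000 + 0.3915·15.0000] = 5.6421
Node d (S = 95.49): V_d = e^(−0.04)·[0.6085·15.0000 + 0.3915·42.0998] = 24.6051
Node 0 (S = 110): V_0 = e^(−0.04)·[0.6085·5.6421 + 0.3915·24.6051] = 12.5536

$12.55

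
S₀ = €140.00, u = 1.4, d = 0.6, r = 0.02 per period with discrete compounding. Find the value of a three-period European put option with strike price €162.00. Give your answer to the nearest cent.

€43.93

Risk-neutral probability p = (1 + 0.02 − 0.6)/(1.4 − 0.6) = 0.4200/0.8000 = 0.5250
Terminal stock prices: S_uuu = 384.2, S_uud = 164.6, S_udd = 70.56, S_ddd = 30.24
Terminal payoffs (K − S): max(-222.2, 0) = 0, max(-2.64, 0) = 0, max(91.44, 0) = 91.44, max(131.8, 0) = 131.8
Node uu (S = 274.4): V_uu = 1/1.02·[0.5250·0.0000 + 0.4750·0.0000] = 0.0000
Node ud (S = 117.6): V_ud = 1/1.02·[0.5250·0.0000 + 0.4750·91.4400] = 42.5824
Node dd (S = 50.4): V_dd = 1/1.02·[0.5250·91.4400 + 0.4750·131.7600] = 108.4235
Node u (S = 196): V_u = 1/1.02·[0.5250·0.0000 + 0.4750·42.5824] = 19.8300
Node d (S = 84): V_d = 1/1.02·[0.5250·42.5824 + 0.4750·108.4235] = 72.4087
Node 0 (S = 140): V_0 = 1/1.02·[0.5250·19.8300 + 0.4750·72.4087] = 43.9264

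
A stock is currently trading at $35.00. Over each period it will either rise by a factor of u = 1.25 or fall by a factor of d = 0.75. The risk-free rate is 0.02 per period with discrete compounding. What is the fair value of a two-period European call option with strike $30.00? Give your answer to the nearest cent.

Risk-neutral probability p = (1 + 0.02 − 0.75)/(1.25 − 0.75) = 0.2700/0.5000 = 0.5400
Terminal stock prices: S_uu = 54.69, S_ud = 32.81, S_dd = 19.69
Terminal payoffs (S − K): max(24.69, 0) = 24.69, max(2.812, 0) = 2.812, max(-10.31, 0) = 0
Node u (S = 43.75): V_u = 1/1.02·[0.5400·24.6875 + 0.4600·2.8125] = 14.3382
Node d (S = 26.25): V_d = 1/1.02·[0.5400·2.8125 + 0.4600·0.0000] = 1.4890
Node 0 (S = 35): V_0 = 1/1.02·[0.5400·14.3382 + 0.4600·1.4890] = 8.2623

$8.26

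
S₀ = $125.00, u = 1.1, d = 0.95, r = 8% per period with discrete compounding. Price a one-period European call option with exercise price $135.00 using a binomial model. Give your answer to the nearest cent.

$2.01

Risk-neutral probability p = (1 + 0.08 − 0.95)/(1.1 − 0.95) = 0.1300/0.1500 = 0.8667
Terminal stock prices: S_u = 137.5, S_d = 118.8
Terminal payoffs (S − K): max(2.5, 0) = 2.5, max(-16.25, 0) = 0
Node 0 (S = 125): V_0 = 1/1.08·[0.8667·2.5000 + 0.1333·0.0000] = 2.0062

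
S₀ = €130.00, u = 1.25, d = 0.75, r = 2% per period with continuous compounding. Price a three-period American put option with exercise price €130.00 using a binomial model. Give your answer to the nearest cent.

Risk-neutral probability p = (e^0.02 − 0.75)/(1.25 − 0.75) = 0.2702/0.5000 = 0.5404
Terminal stock prices: S_uuu = 253.9, S_uud = 152.3, S_udd = 91.41, S_ddd = 54.84
Terminal payoffs (K − S): max(-123.9, 0) = 0, max(-22.34, 0) = 0, max(38.59, 0) = 38.59, max(75.16, 0) = 75.16
Node uu (S = 203.1): continuation = e^(−0.02)·[0.5404·0.0000 + 0.4596·0.0000] = 0.0000; exercise value = 0.0000 ≤ continuation, so V_uu = 0.0000
Node ud (S = 121.9): continuation = e^(−0.02)·[0.5404·0.0000 + 0.4596·38.5938] = 17.3864; exercise value = 8.1250 ≤ continuation, so V_ud = 17.3864
Node dd (S = 73.12): continuation = e^(−0.02)·[0.5404·38.5938 + 0.4596·75.1562] = 54.3008; exercise value = 56.8750 > continuation, so V_dd = 56.8750 (exercise)
Node u (S = 162.5): continuation = e^(−0.02)·[0.5404·0.0000 + 0.4596·17.3864] = 7.8325; exercise value = 0.0000 ≤ continuation, so V_u = 7.8325
Node d (S = 97.5): continuation = e^(−0.02)·[0.5404·17.3864 + 0.4596·56.8750] = 34.8316; exercise value = 32.5000 ≤ continuation, so V_d = 34.8316
Node 0 (S = 130): continuation = e^(−0.02)·[0.5404·7.8325 + 0.4596·34.8316] = 19.8404; exercise value = 0.0000 ≤ continuation, so V_0 = 19.8404

€19.84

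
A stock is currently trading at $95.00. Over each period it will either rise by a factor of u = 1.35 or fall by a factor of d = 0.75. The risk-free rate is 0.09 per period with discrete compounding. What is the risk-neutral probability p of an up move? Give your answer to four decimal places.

p = 0.5667

Risk-neutral probability p = (1 + 0.09 − 0.75)/(1.35 − 0.75) = 0.3400/0.6000 = 0.5667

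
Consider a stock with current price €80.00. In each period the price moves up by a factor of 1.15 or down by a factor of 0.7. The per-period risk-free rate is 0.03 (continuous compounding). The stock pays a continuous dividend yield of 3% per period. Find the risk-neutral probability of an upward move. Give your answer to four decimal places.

Per-period risk-free factor R = e^0.03 = 1.0305; dividend-adjusted growth = e^(0.03−0.03) = 1.0000.
Risk-neutral probability p = (1.0000 − 0.7)/(1.15 − 0.7) = 0.3000/0.4500 = 0.6667

p = 0.6667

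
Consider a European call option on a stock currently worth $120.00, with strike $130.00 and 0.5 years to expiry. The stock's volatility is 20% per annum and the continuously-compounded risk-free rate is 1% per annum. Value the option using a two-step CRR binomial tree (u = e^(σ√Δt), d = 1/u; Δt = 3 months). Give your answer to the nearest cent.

$3.92

CRR parameters: u = e^(σ√Δt) = e^(0.2·√0.25) = 1.1052, d = 1/u = 0.9048
Per-period rate: rΔt = 0.01·0.25 = 0.0025, so R = e^0.0025 = 1.0025
Risk-neutral probability p = (e^0.0025 − 0.9048)/(1.1052 − 0.9048) = 0.0977/0.2003 = 0.4875
Terminal stock prices: S_uu = 146.6, S_ud = 120, S_dd = 98.25
Terminal payoffs (S − K): max(16.57, 0) = 16.57, max(-10, 0) = 0, max(-31.75, 0) = 0
Node u (S = 132.6): V_u = e^(−0.0025)·[0.4875·16.5683 + 0.5125·0.0000] = 8.0572
Node d (S = 108.6): V_d = e^(−0.0025)·[0.4875·0.0000 + 0.5125·0.0000] = 0.0000
Node 0 (S = 120): V_0 = e^(−0.0025)·[0.4875·8.0572 + 0.5125·0.0000] = 3.9182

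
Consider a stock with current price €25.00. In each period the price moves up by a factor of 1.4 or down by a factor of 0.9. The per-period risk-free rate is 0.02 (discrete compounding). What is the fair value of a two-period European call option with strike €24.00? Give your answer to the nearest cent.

Risk-neutral probability p = (1 + 0.02 − 0.9)/(1.4 − 0.9) = 0.1200/0.5000 = 0.2400
Terminal stock prices: S_uu = 49, S_ud = 31.5, S_dd = 20.25
Terminal payoffs (S − K): max(25, 0) = 25, max(7.5, 0) = 7.5, max(-3.75, 0) = 0
Node u (S = 35): V_u = 1/1.02·[0.2400·25.0000 + 0.7600·7.5000] = 11.4706
Node d (S = 22.5): V_d = 1/1.02·[0.2400·7.5000 + 0.7600·0.0000] = 1.7647
Node 0 (S = 25): V_0 = 1/1.02·[0.2400·11.4706 + 0.7600·1.7647] = 4.0138

€4.01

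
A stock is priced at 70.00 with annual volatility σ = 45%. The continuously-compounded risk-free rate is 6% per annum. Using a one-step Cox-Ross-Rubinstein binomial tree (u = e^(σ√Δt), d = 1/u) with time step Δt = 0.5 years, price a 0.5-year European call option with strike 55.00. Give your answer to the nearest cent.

CRR parameters: u = e^(σ√Δt) = e^(0.45·√0.5) = 1.3746, d = 1/u = 0.7275
Per-period rate: rΔt = 0.06·0.5 = 0.03, so R = e^0.03 = 1.0305
Risk-neutral probability p = (e^0.03 − 0.7275)/(1.3746 − 0.7275) = 0.3030/0.6472 = 0.4682
Terminal stock prices: S_u = 96.23, S_d = 50.92
Terminal payoffs (S − K): max(41.23, 0) = 41.23, max(-4.078, 0) = 0
Node 0 (S = 70): V_0 = e^(−0.03)·[0.4682·41.2254 + 0.5318·0.0000] = 18.7301

18.73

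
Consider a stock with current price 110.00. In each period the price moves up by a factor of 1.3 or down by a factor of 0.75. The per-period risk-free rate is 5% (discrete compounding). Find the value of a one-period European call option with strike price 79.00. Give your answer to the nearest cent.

34.76

Risk-neutral probability p = (1 + 0.05 − 0.75)/(1.3 − 0.75) = 0.3000/0.5500 = 0.5455
Terminal stock prices: S_u = 143, S_d = 82.5
Terminal payoffs (S − K): max(64, 0) = 64, max(3.5, 0) = 3.5
Node 0 (S = 110): V_0 = 1/1.05·[0.5455·64.0000 + 0.4545·3.5000] = 34.7619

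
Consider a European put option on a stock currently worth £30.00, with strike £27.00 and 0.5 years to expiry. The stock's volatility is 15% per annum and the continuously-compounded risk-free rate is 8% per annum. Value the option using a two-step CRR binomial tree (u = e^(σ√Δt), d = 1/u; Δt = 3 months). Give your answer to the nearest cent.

CRR parameters: u = e^(σ√Δt) = e^(0.15·√0.25) = 1.0779, d = 1/u = 0.9277
Per-period rate: rΔt = 0.08·0.25 = 0.02, so R = e^0.02 = 1.0202
Risk-neutral probability p = (e^0.02 − 0.9277)/(1.0779 − 0.9277) = 0.0925/0.1501 = 0.6158
Terminal stock prices: S_uu = 34.86, S_ud = 30, S_dd = 25.82
Terminal payoffs (K − S): max(-7.855, 0) = 0, max(-3, 0) = 0, max(1.179, 0) = 1.179
Node u (S = 32.34): V_u = e^(−0.02)·[0.6158·0.0000 + 0.3842·0.0000] = 0.0000
Node d (S = 27.83): V_d = e^(−0.02)·[0.6158·0.0000 + 0.3842·1.1788] = 0.4439
Node 0 (S = 30): V_0 = e^(−0.02)·[0.6158·0.0000 + 0.3842·0.4439] = 0.1672

£0.17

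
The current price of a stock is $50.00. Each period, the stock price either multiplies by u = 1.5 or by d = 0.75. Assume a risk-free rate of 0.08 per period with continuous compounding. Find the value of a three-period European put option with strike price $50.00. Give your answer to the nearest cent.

Risk-neutral probability p = (e^0.08 − 0.75)/(1.5 − 0.75) = 0.3333/0.7500 = 0.4444
Terminal stock prices: S_uuu = 168.8, S_uud = 84.38, S_udd = 42.19, S_ddd = 21.09
Terminal payoffs (K − S): max(-118.8, 0) = 0, max(-34.38, 0) = 0, max(7.812, 0) = 7.812, max(28.91, 0) = 28.91
Node uu (S = 112.5): V_uu = e^(−0.08)·[0.4444·0.0000 + 0.5556·0.0000] = 0.0000
Node ud (S = 56.25): V_ud = e^(−0.08)·[0.4444·0.0000 + 0.5556·7.8125] = 4.0070
Node dd (S = 28.12): V_dd = e^(−0.08)·[0.4444·7.8125 + 0.5556·28.9062] = 18.0308
Node u (S = 75): V_u = e^(−0.08)·[0.4444·0.0000 + 0.5556·4.0070] = 2.0552
Node d (S = 37.5): V_d = e^(−0.08)·[0.4444·4.0070 + 0.5556·18.0308] = 10.8917
Node 0 (S = 50): V_0 = e^(−0.08)·[0.4444·2.0552 + 0.5556·10.8917] = 6.4294

$6.43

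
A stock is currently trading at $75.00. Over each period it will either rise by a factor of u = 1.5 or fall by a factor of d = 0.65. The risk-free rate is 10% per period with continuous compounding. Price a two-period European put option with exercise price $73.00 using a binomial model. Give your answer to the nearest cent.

Risk-neutral probability p = (e^0.1 − 0.65)/(1.5 − 0.65) = 0.4552/0.8500 = 0.5355
Terminal stock prices: S_uu = 168.8, S_ud = 73.12, S_dd = 31.69
Terminal payoffs (K − S): max(-95.75, 0) = 0, max(-0.125, 0) = 0, max(41.31, 0) = 41.31
Node u (S = 112.5): V_u = e^(−0.1)·[0.5355·0.0000 + 0.4645·0.0000] = 0.0000
Node d (S = 48.75): V_d = e^(−0.1)·[0.5355·0.0000 + 0.4645·41.3125] = 17.3637
Node 0 (S = 75): V_0 = e^(−0.1)·[0.5355·0.0000 + 0.4645·17.3637] = 7.2980

$7.30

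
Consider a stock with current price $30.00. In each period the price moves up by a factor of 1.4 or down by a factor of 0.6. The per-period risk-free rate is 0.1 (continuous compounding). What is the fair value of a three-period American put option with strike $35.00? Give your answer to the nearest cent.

$7.54

Risk-neutral probability p = (e^0.1 − 0.6)/(1.4 − 0.6) = 0.5052/0.8000 = 0.6315
Terminal stock prices: S_uuu = 82.32, S_uud = 35.28, S_udd = 15.12, S_ddd = 6.48
Terminal payoffs (K − S): max(-47.32, 0) = 0, max(-0.28, 0) = 0, max(19.88, 0) = 19.88, max(28.52, 0) = 28.52
Node uu (S = 58.8): continuation = e^(−0.1)·[0.6315·0.0000 + 0.3685·0.0000] = 0.0000; exercise value = 0.0000 ≤ continuation, so V_uu = 0.0000
Node ud (S = 25.2): continuation = e^(−0.1)·[0.6315·0.0000 + 0.3685·19.8800] = 6.6293; exercise value = 9.8000 > continuation, so V_ud = 9.8000 (exercise)
Node dd (S = 10.8): continuation = e^(−0.1)·[0.6315·19.8800 + 0.3685·28.5200] = 20.8693; exercise value = 24.2000 > continuation, so V_dd = 24.2000 (exercise)
Node u (S = 42): continuation = e^(−0.1)·[0.6315·0.0000 + 0.3685·9.8000] = 3.2680; exercise value = 0.0000 ≤ continuation, so V_u = 3.2680
Node d (S = 18): continuation = e^(−0.1)·[0.6315·9.8000 + 0.3685·24.2000] = 13.6693; exercise value = 17.0000 > continuation, so V_d = 17.0000 (exercise)
Node 0 (S = 30): continuation = e^(−0.1)·[0.6315·3.2680 + 0.3685·17.0000] = 7.5361; exercise value = 5.0000 ≤ continuation, so V_0 = 7.5361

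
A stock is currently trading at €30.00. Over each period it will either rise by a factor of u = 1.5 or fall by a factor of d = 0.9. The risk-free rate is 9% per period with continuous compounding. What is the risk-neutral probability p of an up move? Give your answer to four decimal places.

Risk-neutral probability p = (e^0.09 − 0.9)/(1.5 − 0.9) = 0.1942/0.6000 = 0.3236

p = 0.3236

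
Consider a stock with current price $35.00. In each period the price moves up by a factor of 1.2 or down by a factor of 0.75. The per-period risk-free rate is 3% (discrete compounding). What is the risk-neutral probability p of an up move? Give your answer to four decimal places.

Risk-neutral probability p = (1 + 0.03 − 0.75)/(1.2 − 0.75) = 0.2800/0.4500 = 0.6222

p = 0.6222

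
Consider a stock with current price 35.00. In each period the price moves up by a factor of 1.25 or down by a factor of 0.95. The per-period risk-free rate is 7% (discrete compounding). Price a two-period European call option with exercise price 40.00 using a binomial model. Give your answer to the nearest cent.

Risk-neutral probability p = (1 + 0.07 − 0.95)/(1.25 − 0.95) = 0.1200/0.3000 = 0.4000
Terminal stock prices: S_uu = 54.69, S_ud = 41.56, S_dd = 31.59
Terminal payoffs (S − K): max(14.69, 0) = 14.69, max(1.562, 0) = 1.562, max(-8.413, 0) = 0
Node u (S = 43.75): V_u = 1/1.07·[0.4000·14.6875 + 0.6000·1.5625] = 6.3668
Node d (S = 33.25): V_d = 1/1.07·[0.4000·1.5625 + 0.6000·0.0000] = 0.5841
Node 0 (S = 35): V_0 = 1/1.07·[0.4000·6.3668 + 0.6000·0.5841] = 2.7077

2.71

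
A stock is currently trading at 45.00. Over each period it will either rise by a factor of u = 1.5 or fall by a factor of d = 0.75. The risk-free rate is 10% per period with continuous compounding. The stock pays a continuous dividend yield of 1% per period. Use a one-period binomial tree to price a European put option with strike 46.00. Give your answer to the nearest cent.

Per-period risk-free factor R = e^0.1 = 1.1052; dividend-adjusted growth = e^(0.1−0.01) = 1.0942.
Risk-neutral probability p = (1.0942 − 0.75)/(1.5 − 0.75) = 0.3442/0.7500 = 0.4589
Terminal stock prices: S_u = 67.5, S_d = 33.75
Terminal payoffs (K − S): max(-21.5, 0) = 0, max(12.25, 0) = 12.25
Node 0 (S = 45): V_0 = e^(−0.1)·[0.4589·0.0000 + 0.5411·12.2500] = 5.9977

6.00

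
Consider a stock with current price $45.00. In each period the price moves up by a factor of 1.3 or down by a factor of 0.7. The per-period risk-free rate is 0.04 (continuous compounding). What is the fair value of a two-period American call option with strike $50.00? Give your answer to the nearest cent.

$7.76

Risk-neutral probability p = (e^0.04 − 0.7)/(1.3 − 0.7) = 0.3408/0.6000 = 0.5680
Terminal stock prices: S_uu = 76.05, S_ud = 40.95, S_dd = 22.05
Terminal payoffs (S − K): max(26.05, 0) = 26.05, max(-9.05, 0) = 0, max(-27.95, 0) = 0
Node u (S = 58.5): continuation = e^(−0.04)·[0.5680·26.0500 + 0.4320·0.0000] = 14.2167; exercise value = 8.5000 ≤ continuation, so V_u = 14.2167
Node d (S = 31.5): continuation = e^(−0.04)·[0.5680·0.0000 + 0.4320·0.0000] = 0.0000; exercise value = 0.0000 ≤ continuation, so V_d = 0.0000
Node 0 (S = 45): continuation = e^(−0.04)·[0.5680·14.2167 + 0.4320·0.0000] = 7.7587; exercise value = 0.0000 ≤ continuation, so V_0 = 7.7587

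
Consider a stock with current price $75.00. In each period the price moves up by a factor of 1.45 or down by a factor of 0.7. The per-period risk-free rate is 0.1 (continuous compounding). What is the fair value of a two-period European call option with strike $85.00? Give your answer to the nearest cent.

$17.37

Risk-neutral probability p = (e^0.1 − 0.7)/(1.45 − 0.7) = 0.4052/0.7500 = 0.5402
Terminal stock prices: S_uu = 157.7, S_ud = 76.12, S_dd = 36.75
Terminal payoffs (S − K): max(72.69, 0) = 72.69, max(-8.875, 0) = 0, max(-48.25, 0) = 0
Node u (S = 108.8): V_u = e^(−0.1)·[0.5402·72.6875 + 0.4598·0.0000] = 35.5310
Node d (S = 52.5): V_d = e^(−0.1)·[0.5402·0.0000 + 0.4598·0.0000] = 0.0000
Node 0 (S = 75): V_0 = e^(−0.1)·[0.5402·35.5310 + 0.4598·0.0000] = 17.3682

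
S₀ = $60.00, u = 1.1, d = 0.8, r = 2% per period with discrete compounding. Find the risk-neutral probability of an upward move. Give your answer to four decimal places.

Risk-neutral probability p = (1 + 0.02 − 0.8)/(1.1 − 0.8) = 0.2200/0.3000 = 0.7333

p = 0.7333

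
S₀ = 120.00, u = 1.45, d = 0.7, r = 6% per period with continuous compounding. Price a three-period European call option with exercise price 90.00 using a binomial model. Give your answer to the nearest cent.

Risk-neutral probability p = (e^0.06 − 0.7)/(1.45 − 0.7) = 0.3618/0.7500 = 0.4824
Terminal stock prices: S_uuu = 365.8, S_uud = 176.6, S_udd = 85.26, S_ddd = 41.16
Terminal payoffs (S − K): max(275.8, 0) = 275.8, max(86.61, 0) = 86.61, max(-4.74, 0) = 0, max(-48.84, 0) = 0
Node uu (S = 252.3): V_uu = e^(−0.06)·[0.4824·275.8350 + 0.5176·86.6100] = 167.5412
Node ud (S = 121.8): V_ud = e^(−0.06)·[0.4824·86.6100 + 0.5176·0.0000] = 39.3515
Node dd (S = 58.8): V_dd = e^(−0.06)·[0.4824·0.0000 + 0.5176·0.0000] = 0.0000
Node u (S = 174): V_u = e^(−0.06)·[0.4824·167.5412 + 0.5176·39.3515] = 95.3032
Node d (S = 84): V_d = e^(−0.06)·[0.4824·39.3515 + 0.5176·0.0000] = 17.8795
Node 0 (S = 120): V_0 = e^(−0.06)·[0.4824·95.3032 + 0.5176·17.8795] = 52.0160

52.02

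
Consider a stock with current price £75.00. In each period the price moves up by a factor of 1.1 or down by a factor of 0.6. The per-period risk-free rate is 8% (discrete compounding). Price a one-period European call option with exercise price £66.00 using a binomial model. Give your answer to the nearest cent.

£14.67

Risk-neutral probability p = (1 + 0.08 − 0.6)/(1.1 − 0.6) = 0.4800/0.5000 = 0.9600
Terminal stock prices: S_u = 82.5, S_d = 45
Terminal payoffs (S − K): max(16.5, 0) = 16.5, max(-21, 0) = 0
Node 0 (S = 75): V_0 = 1/1.08·[0.9600·16.5000 + 0.0400·0.0000] = 14.6667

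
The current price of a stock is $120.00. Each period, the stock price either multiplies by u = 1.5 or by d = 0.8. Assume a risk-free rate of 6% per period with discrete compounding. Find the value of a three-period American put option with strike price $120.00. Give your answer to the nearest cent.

$16.37

Risk-neutral probability p = (1 + 0.06 − 0.8)/(1.5 − 0.8) = 0.2600/0.7000 = 0.3714
Terminal stock prices: S_uuu = 405, S_uud = 216, S_udd = 115.2, S_ddd = 61.44
Terminal payoffs (K − S): max(-285, 0) = 0, max(-96, 0) = 0, max(4.8, 0) = 4.8, max(58.56, 0) = 58.56
Node uu (S = 270): continuation = 1/1.06·[0.3714·0.0000 + 0.6286·0.0000] = 0.0000; exercise value = 0.0000 ≤ continuation, so V_uu = 0.0000
Node ud (S = 144): continuation = 1/1.06·[0.3714·0.0000 + 0.6286·4.8000] = 2.8464; exercise value = 0.0000 ≤ continuation, so V_ud = 2.8464
Node dd (S = 76.8): continuation = 1/1.06·[0.3714·4.8000 + 0.6286·58.5600] = 36.4075; exercise value = 43.2000 > continuation, so V_dd = 43.2000 (exercise)
Node u (S = 180): continuation = 1/1.06·[0.3714·0.0000 + 0.6286·2.8464] = 1.6879; exercise value = 0.0000 ≤ continuation, so V_u = 1.6879
Node d (S = 96): continuation = 1/1.06·[0.3714·2.8464 + 0.6286·43.2000] = 26.6146; exercise value = 24.0000 ≤ continuation, so V_d = 26.6146
Node 0 (S = 120): continuation = 1/1.06·[0.3714·1.6879 + 0.6286·26.6146] = 16.3737; exercise value = 0.0000 ≤ continuation, so V_0 = 16.3737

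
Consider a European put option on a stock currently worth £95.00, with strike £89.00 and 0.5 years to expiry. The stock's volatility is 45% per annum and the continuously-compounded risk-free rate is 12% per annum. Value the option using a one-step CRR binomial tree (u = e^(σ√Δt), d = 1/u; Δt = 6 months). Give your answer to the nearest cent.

£9.05

CRR parameters: u = e^(σ√Δt) = e^(0.45·√0.5) = 1.3746, d = 1/u = 0.7275
Per-period rate: rΔt = 0.12·0.5 = 0.06, so R = e^0.06 = 1.0618
Risk-neutral probability p = (e^0.06 − 0.7275)/(1.3746 − 0.7275) = 0.3344/0.6472 = 0.5167
Terminal stock prices: S_u = 130.6, S_d = 69.11
Terminal payoffs (K − S): max(-41.59, 0) = 0, max(19.89, 0) = 19.89
Node 0 (S = 95): V_0 = e^(−0.06)·[0.5167·0.0000 + 0.4833·19.8914] = 9.0544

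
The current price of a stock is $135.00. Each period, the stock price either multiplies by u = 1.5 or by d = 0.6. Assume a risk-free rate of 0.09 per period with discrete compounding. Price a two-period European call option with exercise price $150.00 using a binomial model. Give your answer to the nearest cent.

Risk-neutral probability p = (1 + 0.09 − 0.6)/(1.5 − 0.6) = 0.4900/0.9000 = 0.5444
Terminal stock prices: S_uu = 303.8, S_ud = 121.5, S_dd = 48.6
Terminal payoffs (S − K): max(153.8, 0) = 153.8, max(-28.5, 0) = 0, max(-101.4, 0) = 0
Node u (S = 202.5): V_u = 1/1.09·[0.5444·153.7500 + 0.4556·0.0000] = 76.7966
Node d (S = 81): V_d = 1/1.09·[0.5444·0.0000 + 0.4556·0.0000] = 0.0000
Node 0 (S = 135): V_0 = 1/1.09·[0.5444·76.7966 + 0.4556·0.0000] = 38.3592

$38.36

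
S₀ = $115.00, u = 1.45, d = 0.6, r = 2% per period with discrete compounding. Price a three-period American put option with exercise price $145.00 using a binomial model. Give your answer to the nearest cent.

Risk-neutral probability p = (1 + 0.02 − 0.6)/(1.45 − 0.6) = 0.4200/0.8500 = 0.4941
Terminal stock prices: S_uuu = 350.6, S_uud = 145.1, S_udd = 60.03, S_ddd = 24.84
Terminal payoffs (K − S): max(-205.6, 0) = 0, max(-0.0725, 0) = 0, max(84.97, 0) = 84.97, max(120.2, 0) = 120.2
Node uu (S = 241.8): continuation = 1/1.02·[0.4941·0.0000 + 0.5059·0.0000] = 0.0000; exercise value = 0.0000 ≤ continuation, so V_uu = 0.0000
Node ud (S = 100): continuation = 1/1.02·[0.4941·0.0000 + 0.5059·84.9700] = 42.1420; exercise value = 44.9500 > continuation, so V_ud = 44.9500 (exercise)
Node dd (S = 41.4): continuation = 1/1.02·[0.4941·84.9700 + 0.5059·120.1600] = 100.7569; exercise value = 103.6000 > continuation, so V_dd = 103.6000 (exercise)
Node u (S = 166.8): continuation = 1/1.02·[0.4941·0.0000 + 0.5059·44.9500] = 22.2935; exercise value = 0.0000 ≤ continuation, so V_u = 22.2935
Node d (S = 69): continuation = 1/1.02·[0.4941·44.9500 + 0.5059·103.6000] = 73.1569; exercise value = 76.0000 > continuation, so V_d = 76.0000 (exercise)
Node 0 (S = 115): continuation = 1/1.02·[0.4941·22.2935 + 0.5059·76.0000] = 48.4928; exercise value = 30.0000 ≤ continuation, so V_0 = 48.4928

$48.49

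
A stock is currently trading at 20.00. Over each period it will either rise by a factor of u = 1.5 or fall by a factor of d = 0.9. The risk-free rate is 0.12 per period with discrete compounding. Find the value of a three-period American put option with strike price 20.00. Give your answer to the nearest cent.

Risk-neutral probability p = (1 + 0.12 − 0.9)/(1.5 − 0.9) = 0.2200/0.6000 = 0.3667
Terminal stock prices: S_uuu = 67.5, S_uud = 40.5, S_udd = 24.3, S_ddd = 14.58
Terminal payoffs (K − S): max(-47.5, 0) = 0, max(-20.5, 0) = 0, max(-4.3, 0) = 0, max(5.42, 0) = 5.42
Node uu (S = 45): continuation = 1/1.12·[0.3667·0.0000 + 0.6333·0.0000] = 0.0000; exercise value = 0.0000 ≤ continuation, so V_uu = 0.0000
Node ud (S = 27): continuation = 1/1.12·[0.3667·0.0000 + 0.6333·0.0000] = 0.0000; exercise value = 0.0000 ≤ continuation, so V_ud = 0.0000
Node dd (S = 16.2): continuation = 1/1.12·[0.3667·0.0000 + 0.6333·5.4200] = 3.0649; exercise value = 3.8000 > continuation, so V_dd = 3.8000 (exercise)
Node u (S = 30): continuation = 1/1.12·[0.3667·0.0000 + 0.6333·0.0000] = 0.0000; exercise value = 0.0000 ≤ continuation, so V_u = 0.0000
Node d (S = 18): continuation = 1/1.12·[0.3667·0.0000 + 0.6333·3.8000] = 2.1488; exercise value = 2.0000 ≤ continuation, so V_d = 2.1488
Node 0 (S = 20): continuation = 1/1.12·[0.3667·0.0000 + 0.6333·2.1488] = 1.2151; exercise value = 0.0000 ≤ continuation, so V_0 = 1.2151

1.22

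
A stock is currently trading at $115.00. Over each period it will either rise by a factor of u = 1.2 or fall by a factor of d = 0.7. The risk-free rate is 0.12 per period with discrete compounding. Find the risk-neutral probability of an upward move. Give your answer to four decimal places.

p = 0.8400

Risk-neutral probability p = (1 + 0.12 − 0.7)/(1.2 − 0.7) = 0.4200/0.5000 = 0.8400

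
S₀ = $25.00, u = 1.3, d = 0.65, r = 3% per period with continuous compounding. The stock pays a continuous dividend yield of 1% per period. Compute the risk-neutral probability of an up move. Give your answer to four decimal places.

p = 0.5695

Per-period risk-free factor R = e^0.03 = 1.0305; dividend-adjusted growth = e^(0.03−0.01) = 1.0202.
Risk-neutral probability p = (1.0202 − 0.65)/(1.3 − 0.65) = 0.3702/0.6500 = 0.5695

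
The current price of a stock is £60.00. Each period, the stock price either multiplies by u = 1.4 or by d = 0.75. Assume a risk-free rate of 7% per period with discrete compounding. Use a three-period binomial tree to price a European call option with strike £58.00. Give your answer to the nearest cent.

Risk-neutral probability p = (1 + 0.07 − 0.75)/(1.4 − 0.75) = 0.3200/0.6500 = 0.4923
Terminal stock prices: S_uuu = 164.6, S_uud = 88.2, S_udd = 47.25, S_ddd = 25.31
Terminal payoffs (S − K): max(106.6, 0) = 106.6, max(30.2, 0) = 30.2, max(-10.75, 0) = 0, max(-32.69, 0) = 0
Node uu (S = 117.6): V_uu = 1/1.07·[0.4923·106.6400 + 0.5077·30.2000] = 63.3944
Node ud (S = 63): V_ud = 1/1.07·[0.4923·30.2000 + 0.5077·0.0000] = 13.8950
Node dd (S = 33.75): V_dd = 1/1.07·[0.4923·0.0000 + 0.5077·0.0000] = 0.0000
Node u (S = 84): V_u = 1/1.07·[0.4923·63.3944 + 0.5077·13.8950] = 35.7607
Node d (S = 45): V_d = 1/1.07·[0.4923·13.8950 + 0.5077·0.0000] = 6.3931
Node 0 (S = 60): V_0 = 1/1.07·[0.4923·35.7607 + 0.5077·6.3931] = 19.4869

£19.49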